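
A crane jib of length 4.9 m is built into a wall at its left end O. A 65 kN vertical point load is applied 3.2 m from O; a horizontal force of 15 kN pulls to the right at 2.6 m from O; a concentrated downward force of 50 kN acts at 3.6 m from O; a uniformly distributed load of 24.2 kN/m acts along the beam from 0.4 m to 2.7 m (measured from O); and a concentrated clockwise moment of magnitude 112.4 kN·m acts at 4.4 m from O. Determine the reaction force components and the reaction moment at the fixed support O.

O_x = -15.00 kN, O_y = 170.7 kN, M_O = 586.7 kN·m

Resultant of the distributed load: 24.2 × 2.3 = 55.66 kN at 1.55 m from O.
ΣF_x = 0: O_x + 15 = 0 → O_x = -15.00 kN.
ΣF_y = 0: O_y − 65 − 50 − 24.2·2.3 = 0 → O_y = 170.7 kN.
ΣM about O: M_O − 65·3.2 − 50·3.6 − (24.2·2.3)·1.55 − 112.4 = 0 → M_O = 586.7 kN·m.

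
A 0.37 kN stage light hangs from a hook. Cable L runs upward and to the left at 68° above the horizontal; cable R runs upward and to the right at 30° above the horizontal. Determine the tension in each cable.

ΣF_x = 0: −T_L·cos68° + T_R·cos30° = 0 → T_R = 0.432558·T_L.
ΣF_y = 0: T_L·sin68° + T_R·sin30° = 0.37.
Substitute: T_L·(0.927184 + 0.432558·0.5) = 0.37 → T_L = 0.323578 ≈ 0.3236 kN.
Then T_R = 0.432558 × 0.323578 = 0.1400 kN.

T_L = 0.3236 kN, T_R = 0.1400 kN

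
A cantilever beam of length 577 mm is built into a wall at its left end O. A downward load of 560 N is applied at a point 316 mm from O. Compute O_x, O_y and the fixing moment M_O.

O_x = 0, O_y = 560.0 N, M_O = 177000 N·mm

ΣF_x = 0: O_x = 0.
ΣF_y = 0: O_y − 560 = 0 → O_y = 560.0 N.
ΣM about O: M_O − 560·316 = 0 → M_O = 177000 N·mm.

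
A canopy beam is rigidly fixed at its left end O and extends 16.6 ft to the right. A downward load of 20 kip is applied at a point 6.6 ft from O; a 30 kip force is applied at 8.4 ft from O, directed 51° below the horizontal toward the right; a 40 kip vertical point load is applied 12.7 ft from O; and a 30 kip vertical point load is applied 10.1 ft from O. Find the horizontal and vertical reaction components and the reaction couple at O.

O_x = -18.88 kip, O_y = 113.3 kip, M_O = 1139 kip·ft

ΣF_x = 0: O_x + 30·cos51° = 0 → O_x = -18.88 kip.
ΣF_y = 0: O_y − 20 − 30·sin51° − 40 − 30 = 0 → O_y = 113.3 kip.
ΣM about O: M_O − 20·6.6 − 30·sin51°·8.4 − 40·12.7 − 30·10.1 = 0 → M_O = 1139 kip·ft.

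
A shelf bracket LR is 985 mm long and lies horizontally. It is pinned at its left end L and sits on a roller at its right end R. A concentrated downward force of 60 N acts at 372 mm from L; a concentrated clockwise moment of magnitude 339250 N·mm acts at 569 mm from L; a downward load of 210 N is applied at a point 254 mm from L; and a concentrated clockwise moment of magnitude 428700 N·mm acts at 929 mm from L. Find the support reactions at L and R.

L_x = 0, L_y = -586.5 N, R_y = 856.5 N

ΣM about L: R_y·985 − 60·372 − 339250 − 210·254 − 428700 = 0 → R_y = 843610/985 = 856.457 ≈ 856.5 N.
ΣF_y = 0: L_y + 856.457 − 60 − 210 = 0 → L_y = -586.5 N.
ΣF_x = 0: no horizontal applied forces, so L_x = 0.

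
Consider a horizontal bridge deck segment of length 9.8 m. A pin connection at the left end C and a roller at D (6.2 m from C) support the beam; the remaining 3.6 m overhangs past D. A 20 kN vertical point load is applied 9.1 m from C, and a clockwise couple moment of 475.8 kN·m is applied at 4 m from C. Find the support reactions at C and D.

Taking moments about C: D_y·6.2 − 20·9.1 − 475.8 = 0 → D_y = 657.8/6.2 = 106.097 ≈ 106.1 kN.
ΣF_y = 0: C_y + 106.097 − 20 = 0 → C_y = -86.10 kN.
ΣF_x = 0: no horizontal applied forces, so C_x = 0.

C_x = 0, C_y = -86.10 kN, D_y = 106.1 kN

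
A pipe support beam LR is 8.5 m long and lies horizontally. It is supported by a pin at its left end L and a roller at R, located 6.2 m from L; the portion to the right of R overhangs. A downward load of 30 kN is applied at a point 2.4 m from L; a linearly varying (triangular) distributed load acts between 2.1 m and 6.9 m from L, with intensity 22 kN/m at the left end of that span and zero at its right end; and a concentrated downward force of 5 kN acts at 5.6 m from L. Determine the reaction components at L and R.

Resultant of the triangular load: ½ × 22 × 4.8 = 52.8 kN, acting at 3.7 m from L (one-third of the span from the peak).
ΣM about L: R_y·6.2 − 30·2.4 − (½·22·4.8)·3.7 − 5·5.6 = 0 → R_y = 295.36/6.2 = 47.6387 ≈ 47.64 kN.
ΣF_y = 0: L_y + 47.6387 − 30 − ½·22·4.8 − 5 = 0 → L_y = 40.16 kN.
ΣF_x = 0: no horizontal applied forces, so L_x = 0.

L_x = 0, L_y = 40.16 kN, R_y = 47.64 kN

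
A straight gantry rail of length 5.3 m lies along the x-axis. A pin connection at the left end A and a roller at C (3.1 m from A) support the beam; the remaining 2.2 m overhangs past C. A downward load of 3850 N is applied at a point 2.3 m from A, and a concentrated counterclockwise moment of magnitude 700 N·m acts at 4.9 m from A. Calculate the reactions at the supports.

A_x = 0, A_y = 1219 N, C_y = 2631 N

ΣM about A: C_y·3.1 − 3850·2.3 + 700 = 0 → C_y = 8155/3.1 = 2630.65 ≈ 2631 N.
ΣF_y = 0: A_y + 2630.65 − 3850 = 0 → A_y = 1219 N.
ΣF_x = 0: no horizontal applied forces, so A_x = 0.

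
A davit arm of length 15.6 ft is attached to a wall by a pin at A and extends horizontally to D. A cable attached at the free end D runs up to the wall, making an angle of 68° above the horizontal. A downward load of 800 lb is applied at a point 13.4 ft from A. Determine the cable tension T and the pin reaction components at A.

ΣM about A: T·sin68°·15.6 − 800·13.4 = 0 → T = 10720/(15.6·0.927184) = 741.147 ≈ 741.1 lb.
ΣF_x = 0: A_x − T·cos68° = 0 → A_x = 741.147 × 0.374607 = 277.6 lb.
ΣF_y = 0: A_y + T·sin68° − 800 = 0 → A_y = 800 − 741.147 × 0.927184 = 112.8 lb.

T = 741.1 lb, A_x = 277.6 lb, A_y = 112.8 lb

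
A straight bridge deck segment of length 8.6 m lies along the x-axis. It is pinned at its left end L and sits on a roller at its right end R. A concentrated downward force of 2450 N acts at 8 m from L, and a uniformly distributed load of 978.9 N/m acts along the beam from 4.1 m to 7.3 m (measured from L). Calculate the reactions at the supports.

L_x = 0, L_y = 1227 N, R_y = 4355 N

Resultant of the distributed load: 978.9 × 3.2 = 3132.48 N at 5.7 m from L.
Taking moments about L: R_y·8.6 − 2450·8 − (978.9·3.2)·5.7 = 0 → R_y = 37455.136/8.6 = 4355.25 ≈ 4355 N.
ΣF_y = 0: L_y + 4355.25 − 2450 − 978.9·3.2 = 0 → L_y = 1227 N.
ΣF_x = 0: no horizontal applied forces, so L_x = 0.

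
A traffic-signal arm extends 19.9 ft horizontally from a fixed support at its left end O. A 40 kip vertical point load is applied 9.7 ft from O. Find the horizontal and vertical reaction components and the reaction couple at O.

O_x = 0, O_y = 40.00 kip, M_O = 388.0 kip·ft

ΣF_x = 0: O_x = 0.
ΣF_y = 0: O_y − 40 = 0 → O_y = 40.00 kip.
ΣM about O: M_O − 40·9.7 = 0 → M_O = 388.0 kip·ft.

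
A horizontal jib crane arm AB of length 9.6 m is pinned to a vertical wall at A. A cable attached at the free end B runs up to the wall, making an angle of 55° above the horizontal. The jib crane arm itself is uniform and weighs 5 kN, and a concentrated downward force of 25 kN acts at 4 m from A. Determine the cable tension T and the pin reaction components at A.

T = 15.77 kN, A_x = 9.044 kN, A_y = 17.08 kN

ΣM about A: T·sin55°·9.6 − 5·4.8 − 25·4 = 0 → T = 124/(9.6·0.819152) = 15.7683 ≈ 15.77 kN.
ΣF_x = 0: A_x − T·cos55° = 0 → A_x = 15.7683 × 0.573576 = 9.044 kN.
ΣF_y = 0: A_y + T·sin55° − 5 − 25 = 0 → A_y = 30 − 15.7683 × 0.819152 = 17.08 kN.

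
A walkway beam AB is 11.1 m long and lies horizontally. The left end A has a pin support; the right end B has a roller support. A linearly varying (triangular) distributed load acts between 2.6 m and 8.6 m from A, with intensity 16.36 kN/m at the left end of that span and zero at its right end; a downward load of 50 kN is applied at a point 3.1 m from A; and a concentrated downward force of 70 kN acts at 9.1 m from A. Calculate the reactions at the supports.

A_x = 0, A_y = 77.39 kN, B_y = 91.69 kN

Resultant of the triangular load: ½ × 16.36 × 6 = 49.08 kN, acting at 4.6 m from A (one-third of the span from the peak).
ΣM about A: B_y·11.1 − (½·16.36·6)·4.6 − 50·3.1 − 70·9.1 = 0 → B_y = 1017.768/11.1 = 91.6908 ≈ 91.69 kN.
ΣF_y = 0: A_y + 91.6908 − ½·16.36·6 − 50 − 70 = 0 → A_y = 77.39 kN.
ΣF_x = 0: no horizontal applied forces, so A_x = 0.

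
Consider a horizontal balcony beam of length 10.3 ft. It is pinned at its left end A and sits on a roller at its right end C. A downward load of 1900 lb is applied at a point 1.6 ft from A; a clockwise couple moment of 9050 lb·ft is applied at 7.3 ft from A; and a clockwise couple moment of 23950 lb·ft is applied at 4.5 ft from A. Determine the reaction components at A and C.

A_x = 0, A_y = -1599 lb, C_y = 3499 lb

Moments about A: C_y·10.3 − 1900·1.6 − 9050 − 23950 = 0 → C_y = 36040/10.3 = 3499.03 ≈ 3499 lb.
ΣF_y = 0: A_y + 3499.03 − 1900 = 0 → A_y = -1599 lb.
ΣF_x = 0: no horizontal applied forces, so A_x = 0.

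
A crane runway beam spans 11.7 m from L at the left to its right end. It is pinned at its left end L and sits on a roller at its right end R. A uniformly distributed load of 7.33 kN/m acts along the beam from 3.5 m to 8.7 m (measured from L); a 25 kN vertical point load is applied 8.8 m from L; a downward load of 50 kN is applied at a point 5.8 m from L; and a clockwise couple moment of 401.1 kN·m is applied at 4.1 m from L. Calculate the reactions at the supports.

Resultant of the distributed load: 7.33 × 5.2 = 38.116 kN at 6.1 m from L.
ΣM about L: R_y·11.7 − (7.33·5.2)·6.1 − 25·8.8 − 50·5.8 − 401.1 = 0 → R_y = 1143.6076/11.7 = 97.7442 ≈ 97.74 kN.
ΣF_y = 0: L_y + 97.7442 − 7.33·5.2 − 25 − 50 = 0 → L_y = 15.37 kN.
ΣF_x = 0: no horizontal applied forces, so L_x = 0.

L_x = 0, L_y = 15.37 kN, R_y = 97.74 kN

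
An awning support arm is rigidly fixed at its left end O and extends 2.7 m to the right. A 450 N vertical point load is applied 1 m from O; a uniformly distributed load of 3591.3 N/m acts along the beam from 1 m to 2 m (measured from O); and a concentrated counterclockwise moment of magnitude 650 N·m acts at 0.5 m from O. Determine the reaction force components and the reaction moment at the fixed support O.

O_x = 0, O_y = 4041 N, M_O = 5187 N·m

Resultant of the distributed load: 3591.3 × 1 = 3591.3 N at 1.5 m from O.
ΣF_x = 0: O_x = 0.
ΣF_y = 0: O_y − 450 − 3591.3·1 = 0 → O_y = 4041 N.
ΣM about O: M_O − 450·1 − (3591.3·1)·1.5 + 650 = 0 → M_O = 5187 N·m.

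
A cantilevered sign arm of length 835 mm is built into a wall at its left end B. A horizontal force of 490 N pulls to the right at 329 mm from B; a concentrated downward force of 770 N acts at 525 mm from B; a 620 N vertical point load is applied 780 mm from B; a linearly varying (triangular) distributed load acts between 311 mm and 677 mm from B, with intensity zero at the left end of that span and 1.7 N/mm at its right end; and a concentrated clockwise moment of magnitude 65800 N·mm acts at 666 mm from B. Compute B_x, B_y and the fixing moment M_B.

B_x = -490.0 N, B_y = 1701 N, M_B = 1126000 N·mm

Resultant of the triangular load: ½ × 1.7 × 366 = 311.1 N, acting at 555 mm from B (one-third of the span from the peak).
ΣF_x = 0: B_x + 490 = 0 → B_x = -490.0 N.
ΣF_y = 0: B_y − 770 − 620 − ½·1.7·366 = 0 → B_y = 1701 N.
ΣM about B: M_B − 770·525 − 620·780 − (½·1.7·366)·555 − 65800 = 0 → M_B = 1126000 N·mm.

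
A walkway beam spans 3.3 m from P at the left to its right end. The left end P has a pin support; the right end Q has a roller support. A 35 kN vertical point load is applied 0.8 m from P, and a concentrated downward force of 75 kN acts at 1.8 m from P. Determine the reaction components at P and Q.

ΣM about P: Q_y·3.3 − 35·0.8 − 75·1.8 = 0 → Q_y = 163/3.3 = 49.3939 ≈ 49.39 kN.
ΣF_y = 0: P_y + 49.3939 − 35 − 75 = 0 → P_y = 60.61 kN.
ΣF_x = 0: no horizontal applied forces, so P_x = 0.

P_x = 0, P_y = 60.61 kN, Q_y = 49.39 kN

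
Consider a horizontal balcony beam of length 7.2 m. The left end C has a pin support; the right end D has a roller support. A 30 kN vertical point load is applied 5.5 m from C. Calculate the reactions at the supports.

C_x = 0, C_y = 7.083 kN, D_y = 22.92 kN

Taking moments about C: D_y·7.2 − 30·5.5 = 0 → D_y = 165/7.2 = 22.9167 ≈ 22.92 kN.
ΣF_y = 0: C_y + 22.9167 − 30 = 0 → C_y = 7.083 kN.
ΣF_x = 0: no horizontal applied forces, so C_x = 0.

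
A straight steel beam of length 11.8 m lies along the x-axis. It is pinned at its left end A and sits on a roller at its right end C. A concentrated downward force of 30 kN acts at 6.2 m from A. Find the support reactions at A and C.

Moments about A: C_y·11.8 − 30·6.2 = 0 → C_y = 186/11.8 = 15.7627 ≈ 15.76 kN.
ΣF_y = 0: A_y + 15.7627 − 30 = 0 → A_y = 14.24 kN.
ΣF_x = 0: no horizontal applied forces, so A_x = 0.

A_x = 0, A_y = 14.24 kN, C_y = 15.76 kN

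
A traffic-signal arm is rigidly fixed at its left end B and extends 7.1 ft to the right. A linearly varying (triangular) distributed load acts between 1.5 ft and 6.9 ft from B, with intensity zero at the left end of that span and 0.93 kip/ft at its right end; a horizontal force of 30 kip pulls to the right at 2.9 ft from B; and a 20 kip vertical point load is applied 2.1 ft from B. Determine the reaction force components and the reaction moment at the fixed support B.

Resultant of the triangular load: ½ × 0.93 × 5.4 = 2.511 kip, acting at 5.1 ft from B (one-third of the span from the peak).
ΣF_x = 0: B_x + 30 = 0 → B_x = -30.00 kip.
ΣF_y = 0: B_y − ½·0.93·5.4 − 20 = 0 → B_y = 22.51 kip.
ΣM about B: M_B − (½·0.93·5.4)·5.1 − 20·2.1 = 0 → M_B = 54.81 kip·ft.

B_x = -30.00 kip, B_y = 22.51 kip, M_B = 54.81 kip·ft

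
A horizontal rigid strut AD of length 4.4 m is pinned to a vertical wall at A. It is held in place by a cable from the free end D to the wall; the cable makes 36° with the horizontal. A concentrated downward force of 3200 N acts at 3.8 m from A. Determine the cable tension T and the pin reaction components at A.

ΣM about A: T·sin36°·4.4 − 3200·3.8 = 0 → T = 12160/(4.4·0.587785) = 4701.78 ≈ 4702 N.
ΣF_x = 0: A_x − T·cos36° = 0 → A_x = 4701.78 × 0.809017 = 3804 N.
ΣF_y = 0: A_y + T·sin36° − 3200 = 0 → A_y = 3200 − 4701.78 × 0.587785 = 436.4 N.

T = 4702 N, A_x = 3804 N, A_y = 436.4 N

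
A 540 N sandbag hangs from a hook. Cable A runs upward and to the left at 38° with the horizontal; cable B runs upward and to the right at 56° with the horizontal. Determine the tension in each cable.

T_A = 302.7 N, T_B = 426.6 N

ΣF_x = 0: −T_A·cos38° + T_B·cos56° = 0 → T_B = 1.40919·T_A.
ΣF_y = 0: T_A·sin38° + T_B·sin56° = 540.
Substitute: T_A·(0.615661 + 1.40919·0.829038) = 540 → T_A = 302.702 ≈ 302.7 N.
Then T_B = 1.40919 × 302.702 = 426.6 N.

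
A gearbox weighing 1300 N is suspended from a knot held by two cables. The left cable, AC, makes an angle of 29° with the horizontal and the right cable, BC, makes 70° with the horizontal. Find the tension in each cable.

T_AC = 450.2 N, T_BC = 1151 N

ΣF_x = 0: −T_AC·cos29° + T_BC·cos70° = 0 → T_BC = 2.55722·T_AC.
ΣF_y = 0: T_AC·sin29° + T_BC·sin70° = 1300.
Substitute: T_AC·(0.48481 + 2.55722·0.939693) = 1300 → T_AC = 450.168 ≈ 450.2 N.
Then T_BC = 2.55722 × 450.168 = 1151 N.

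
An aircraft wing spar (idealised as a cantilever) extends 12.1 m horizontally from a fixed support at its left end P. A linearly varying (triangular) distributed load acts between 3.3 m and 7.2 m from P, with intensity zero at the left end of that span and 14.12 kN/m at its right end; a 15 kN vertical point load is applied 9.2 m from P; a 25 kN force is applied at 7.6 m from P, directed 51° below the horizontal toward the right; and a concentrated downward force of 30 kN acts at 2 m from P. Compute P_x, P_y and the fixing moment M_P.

Resultant of the triangular load: ½ × 14.12 × 3.9 = 27.534 kN, acting at 5.9 m from P (one-third of the span from the peak).
ΣF_x = 0: P_x + 25·cos51° = 0 → P_x = -15.73 kN.
ΣF_y = 0: P_y − ½·14.12·3.9 − 15 − 25·sin51° − 30 = 0 → P_y = 91.96 kN.
ΣM about P: M_P − (½·14.12·3.9)·5.9 − 15·9.2 − 25·sin51°·7.6 − 30·2 = 0 → M_P = 508.1 kN·m.

P_x = -15.73 kN, P_y = 91.96 kN, M_P = 508.1 kN·m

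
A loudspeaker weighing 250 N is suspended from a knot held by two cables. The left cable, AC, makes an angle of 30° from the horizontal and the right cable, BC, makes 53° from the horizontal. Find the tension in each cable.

T_AC = 151.6 N, T_BC = 218.1 N

ΣF_x = 0: −T_AC·cos30° + T_BC·cos53° = 0 → T_BC = 1.43902·T_AC.
ΣF_y = 0: T_AC·sin30° + T_BC·sin53° = 250.
Substitute: T_AC·(0.5 + 1.43902·0.798636) = 250 → T_AC = 151.584 ≈ 151.6 N.
Then T_BC = 1.43902 × 151.584 = 218.1 N.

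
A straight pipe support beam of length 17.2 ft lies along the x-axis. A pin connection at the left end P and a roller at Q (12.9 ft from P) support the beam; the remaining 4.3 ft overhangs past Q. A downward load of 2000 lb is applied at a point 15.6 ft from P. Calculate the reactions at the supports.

P_x = 0, P_y = -418.6 lb, Q_y = 2419 lb

Taking moments about P: Q_y·12.9 − 2000·15.6 = 0 → Q_y = 31200/12.9 = 2418.6 ≈ 2419 lb.
ΣF_y = 0: P_y + 2418.6 − 2000 = 0 → P_y = -418.6 lb.
ΣF_x = 0: no horizontal applied forces, so P_x = 0.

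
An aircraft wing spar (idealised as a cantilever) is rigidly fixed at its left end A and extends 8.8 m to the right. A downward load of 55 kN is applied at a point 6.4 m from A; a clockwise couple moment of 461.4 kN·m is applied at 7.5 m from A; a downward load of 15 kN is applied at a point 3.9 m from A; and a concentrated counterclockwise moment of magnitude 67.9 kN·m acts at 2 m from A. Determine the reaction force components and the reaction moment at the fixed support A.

ΣF_x = 0: A_x = 0.
ΣF_y = 0: A_y − 55 − 15 = 0 → A_y = 70.00 kN.
ΣM about A: M_A − 55·6.4 − 461.4 − 15·3.9 + 67.9 = 0 → M_A = 804.0 kN·m.

A_x = 0, A_y = 70.00 kN, M_A = 804.0 kN·m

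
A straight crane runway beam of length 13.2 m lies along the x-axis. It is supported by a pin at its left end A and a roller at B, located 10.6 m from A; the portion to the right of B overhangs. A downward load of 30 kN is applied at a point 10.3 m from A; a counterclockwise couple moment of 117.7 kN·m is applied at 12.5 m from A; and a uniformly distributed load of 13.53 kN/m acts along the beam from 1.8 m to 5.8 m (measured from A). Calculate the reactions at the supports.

A_x = 0, A_y = 46.67 kN, B_y = 37.45 kN

Resultant of the distributed load: 13.53 × 4 = 54.12 kN at 3.8 m from A.
ΣM about A: B_y·10.6 − 30·10.3 + 117.7 − (13.53·4)·3.8 = 0 → B_y = 396.956/10.6 = 37.4487 ≈ 37.45 kN.
ΣF_y = 0: A_y + 37.4487 − 30 − 13.53·4 = 0 → A_y = 46.67 kN.
ΣF_x = 0: no horizontal applied forces, so A_x = 0.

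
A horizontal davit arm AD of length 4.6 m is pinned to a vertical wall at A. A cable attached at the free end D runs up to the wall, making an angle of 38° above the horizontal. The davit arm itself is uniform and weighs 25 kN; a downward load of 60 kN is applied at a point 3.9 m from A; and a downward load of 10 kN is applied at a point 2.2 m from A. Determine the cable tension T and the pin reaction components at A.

T = 110.7 kN, A_x = 87.23 kN, A_y = 26.85 kN

ΣM about A: T·sin38°·4.6 − 25·2.3 − 60·3.9 − 10·2.2 = 0 → T = 313.5/(4.6·0.615661) = 110.698 ≈ 110.7 kN.
ΣF_x = 0: A_x − T·cos38° = 0 → A_x = 110.698 × 0.788011 = 87.23 kN.
ΣF_y = 0: A_y + T·sin38° − 25 − 60 − 10 = 0 → A_y = 95 − 110.698 × 0.615661 = 26.85 kN.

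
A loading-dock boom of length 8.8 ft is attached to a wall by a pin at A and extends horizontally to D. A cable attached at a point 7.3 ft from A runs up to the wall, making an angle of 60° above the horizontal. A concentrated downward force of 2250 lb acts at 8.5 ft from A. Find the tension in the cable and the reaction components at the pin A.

ΣM about A: T·sin60°·7.3 − 2250·8.5 = 0 → T = 19125/(7.3·0.866025) = 3025.16 ≈ 3025 lb.
ΣF_x = 0: A_x − T·cos60° = 0 → A_x = 3025.16 × 0.5 = 1513 lb.
ΣF_y = 0: A_y + T·sin60° − 2250 = 0 → A_y = 2250 − 3025.16 × 0.866025 = -369.9 lb.

T = 3025 lb, A_x = 1513 lb, A_y = -369.9 lb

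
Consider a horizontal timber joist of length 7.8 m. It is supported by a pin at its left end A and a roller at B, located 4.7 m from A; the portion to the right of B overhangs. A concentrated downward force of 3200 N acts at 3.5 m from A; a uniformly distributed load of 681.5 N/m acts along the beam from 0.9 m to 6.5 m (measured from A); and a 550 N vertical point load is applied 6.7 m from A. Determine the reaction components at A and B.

Resultant of the distributed load: 681.5 × 5.6 = 3816.4 N at 3.7 m from A.
Taking moments about A: B_y·4.7 − 3200·3.5 − (681.5·5.6)·3.7 − 550·6.7 = 0 → B_y = 29005.68/4.7 = 6171.42 ≈ 6171 N.
ΣF_y = 0: A_y + 6171.42 − 3200 − 681.5·5.6 − 550 = 0 → A_y = 1395 N.
ΣF_x = 0: no horizontal applied forces, so A_x = 0.

A_x = 0, A_y = 1395 N, B_y = 6171 N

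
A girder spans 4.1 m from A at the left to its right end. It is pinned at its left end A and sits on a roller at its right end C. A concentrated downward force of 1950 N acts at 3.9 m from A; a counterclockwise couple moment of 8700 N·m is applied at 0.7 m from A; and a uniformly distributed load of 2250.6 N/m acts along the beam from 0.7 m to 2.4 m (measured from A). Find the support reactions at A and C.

A_x = 0, A_y = 4597 N, C_y = 1179 N

Resultant of the distributed load: 2250.6 × 1.7 = 3826.02 N at 1.55 m from A.
Moments about A: C_y·4.1 − 1950·3.9 + 8700 − (2250.6·1.7)·1.55 = 0 → C_y = 4835.331/4.1 = 1179.35 ≈ 1179 N.
ΣF_y = 0: A_y + 1179.35 − 1950 − 2250.6·1.7 = 0 → A_y = 4597 N.
ΣF_x = 0: no horizontal applied forces, so A_x = 0.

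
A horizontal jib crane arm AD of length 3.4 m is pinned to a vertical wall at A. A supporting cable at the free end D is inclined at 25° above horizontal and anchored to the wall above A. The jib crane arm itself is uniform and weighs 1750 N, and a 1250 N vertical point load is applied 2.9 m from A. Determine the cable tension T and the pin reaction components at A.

T = 4593 N, A_x = 4163 N, A_y = 1059 N

ΣM about A: T·sin25°·3.4 − 1750·1.7 − 1250·2.9 = 0 → T = 6600/(3.4·0.422618) = 4593.22 ≈ 4593 N.
ΣF_x = 0: A_x − T·cos25° = 0 → A_x = 4593.22 × 0.906308 = 4163 N.
ΣF_y = 0: A_y + T·sin25° − 1750 − 1250 = 0 → A_y = 3000 − 4593.22 × 0.422618 = 1059 N.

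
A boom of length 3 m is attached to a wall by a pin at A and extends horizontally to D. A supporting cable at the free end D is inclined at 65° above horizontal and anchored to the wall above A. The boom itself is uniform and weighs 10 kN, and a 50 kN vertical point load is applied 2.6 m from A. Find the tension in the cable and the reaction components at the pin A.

T = 53.33 kN, A_x = 22.54 kN, A_y = 11.67 kN

ΣM about A: T·sin65°·3 − 10·1.5 − 50·2.6 = 0 → T = 145/(3·0.906308) = 53.3299 ≈ 53.33 kN.
ΣF_x = 0: A_x − T·cos65° = 0 → A_x = 53.3299 × 0.422618 = 22.54 kN.
ΣF_y = 0: A_y + T·sin65° − 10 − 50 = 0 → A_y = 60 − 53.3299 × 0.906308 = 11.67 kN.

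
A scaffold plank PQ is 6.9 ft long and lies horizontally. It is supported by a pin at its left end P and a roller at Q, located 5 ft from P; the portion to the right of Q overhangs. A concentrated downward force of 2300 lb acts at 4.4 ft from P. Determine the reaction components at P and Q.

Taking moments about P: Q_y·5 − 2300·4.4 = 0 → Q_y = 10120/5 = 2024 lb.
ΣF_y = 0: P_y + 2024 − 2300 = 0 → P_y = 276.0 lb.
ΣF_x = 0: no horizontal applied forces, so P_x = 0.

P_x = 0, P_y = 276.0 lb, Q_y = 2024 lb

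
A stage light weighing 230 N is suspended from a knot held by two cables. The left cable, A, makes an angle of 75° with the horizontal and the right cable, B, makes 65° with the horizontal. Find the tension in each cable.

T_A = 151.2 N, T_B = 92.61 N

ΣF_x = 0: −T_A·cos75° + T_B·cos65° = 0 → T_B = 0.612418·T_A.
ΣF_y = 0: T_A·sin75° + T_B·sin65° = 230.
Substitute: T_A·(0.965926 + 0.612418·0.906308) = 230 → T_A = 151.22 ≈ 151.2 N.
Then T_B = 0.612418 × 151.22 = 92.61 N.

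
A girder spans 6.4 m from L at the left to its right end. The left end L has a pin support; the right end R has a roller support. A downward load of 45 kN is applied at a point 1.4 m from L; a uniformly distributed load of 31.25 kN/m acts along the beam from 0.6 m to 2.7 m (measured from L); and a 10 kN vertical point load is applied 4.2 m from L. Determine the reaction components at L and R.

L_x = 0, L_y = 87.30 kN, R_y = 33.33 kN

Resultant of the distributed load: 31.25 × 2.1 = 65.625 kN at 1.65 m from L.
Taking moments about L: R_y·6.4 − 45·1.4 − (31.25·2.1)·1.65 − 10·4.2 = 0 → R_y = 213.28125/6.4 = 33.3252 ≈ 33.33 kN.
ΣF_y = 0: L_y + 33.3252 − 45 − 31.25·2.1 − 10 = 0 → L_y = 87.30 kN.
ΣF_x = 0: no horizontal applied forces, so L_x = 0.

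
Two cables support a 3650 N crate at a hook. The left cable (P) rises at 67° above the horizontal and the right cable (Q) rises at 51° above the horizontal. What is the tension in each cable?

ΣF_x = 0: −T_P·cos67° + T_Q·cos51° = 0 → T_Q = 0.620878·T_P.
ΣF_y = 0: T_P·sin67° + T_Q·sin51° = 3650.
Substitute: T_P·(0.920505 + 0.620878·0.777146) = 3650 → T_P = 2601.53 ≈ 2602 N.
Then T_Q = 0.620878 × 2601.53 = 1615 N.

T_P = 2602 N, T_Q = 1615 N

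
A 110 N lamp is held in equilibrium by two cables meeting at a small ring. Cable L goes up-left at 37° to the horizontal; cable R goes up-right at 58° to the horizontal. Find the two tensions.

T_L = 58.51 N, T_R = 88.19 N

ΣF_x = 0: −T_L·cos37° + T_R·cos58° = 0 → T_R = 1.50709·T_L.
ΣF_y = 0: T_L·sin37° + T_R·sin58° = 110.
Substitute: T_L·(0.601815 + 1.50709·0.848048) = 110 → T_L = 58.5138 ≈ 58.51 N.
Then T_R = 1.50709 × 58.5138 = 88.19 N.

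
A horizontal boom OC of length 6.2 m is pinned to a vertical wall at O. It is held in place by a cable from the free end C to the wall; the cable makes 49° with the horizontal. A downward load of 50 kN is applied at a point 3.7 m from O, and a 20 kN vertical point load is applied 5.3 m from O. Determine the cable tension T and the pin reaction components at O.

ΣM about O: T·sin49°·6.2 − 50·3.7 − 20·5.3 = 0 → T = 291/(6.2·0.75471) = 62.1901 ≈ 62.19 kN.
ΣF_x = 0: O_x − T·cos49° = 0 → O_x = 62.1901 × 0.656059 = 40.80 kN.
ΣF_y = 0: O_y + T·sin49° − 50 − 20 = 0 → O_y = 70 − 62.1901 × 0.75471 = 23.06 kN.

T = 62.19 kN, O_x = 40.80 kN, O_y = 23.06 kN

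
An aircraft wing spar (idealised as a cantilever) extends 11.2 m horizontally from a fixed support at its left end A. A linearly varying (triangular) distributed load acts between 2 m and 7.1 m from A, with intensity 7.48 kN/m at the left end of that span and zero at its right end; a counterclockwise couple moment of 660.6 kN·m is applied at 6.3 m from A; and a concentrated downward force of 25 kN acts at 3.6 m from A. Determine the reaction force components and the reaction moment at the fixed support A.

A_x = 0, A_y = 44.07 kN, M_A = -500.0 kN·m

Resultant of the triangular load: ½ × 7.48 × 5.1 = 19.074 kN, acting at 3.7 m from A (one-third of the span from the peak).
ΣF_x = 0: A_x = 0.
ΣF_y = 0: A_y − ½·7.48·5.1 − 25 = 0 → A_y = 44.07 kN.
ΣM about A: M_A − (½·7.48·5.1)·3.7 + 660.6 − 25·3.6 = 0 → M_A = -500.0 kN·m.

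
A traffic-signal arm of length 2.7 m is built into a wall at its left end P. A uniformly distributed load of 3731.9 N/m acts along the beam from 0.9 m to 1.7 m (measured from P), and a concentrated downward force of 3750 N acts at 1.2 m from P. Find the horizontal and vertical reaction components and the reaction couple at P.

P_x = 0, P_y = 6736 N, M_P = 8381 N·m

Resultant of the distributed load: 3731.9 × 0.8 = 2985.52 N at 1.3 m from P.
ΣF_x = 0: P_x = 0.
ΣF_y = 0: P_y − 3731.9·0.8 − 3750 = 0 → P_y = 6736 N.
ΣM about P: M_P − (3731.9·0.8)·1.3 − 3750·1.2 = 0 → M_P = 8381 N·m.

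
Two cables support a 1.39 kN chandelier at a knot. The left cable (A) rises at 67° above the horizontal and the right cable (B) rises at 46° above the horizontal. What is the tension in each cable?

T_A = 1.049 kN, T_B = 0.5900 kN

ΣF_x = 0: −T_A·cos67° + T_B·cos46° = 0 → T_B = 0.56248·T_A.
ΣF_y = 0: T_A·sin67° + T_B·sin46° = 1.39.
Substitute: T_A·(0.920505 + 0.56248·0.71934) = 1.39 → T_A = 1.04896 ≈ 1.049 kN.
Then T_B = 0.56248 × 1.04896 = 0.5900 kN.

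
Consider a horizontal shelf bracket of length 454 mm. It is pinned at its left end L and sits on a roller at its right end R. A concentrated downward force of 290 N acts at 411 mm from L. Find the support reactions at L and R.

L_x = 0, L_y = 27.47 N, R_y = 262.5 N

Moments about L: R_y·454 − 290·411 = 0 → R_y = 119190/454 = 262.533 ≈ 262.5 N.
ΣF_y = 0: L_y + 262.533 − 290 = 0 → L_y = 27.47 N.
ΣF_x = 0: no horizontal applied forces, so L_x = 0.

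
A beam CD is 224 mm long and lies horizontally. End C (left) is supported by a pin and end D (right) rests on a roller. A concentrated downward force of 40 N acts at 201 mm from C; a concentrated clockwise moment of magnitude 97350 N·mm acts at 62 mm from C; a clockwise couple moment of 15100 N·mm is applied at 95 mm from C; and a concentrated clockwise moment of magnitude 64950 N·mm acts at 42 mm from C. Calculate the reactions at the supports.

Taking moments about C: D_y·224 − 40·201 − 97350 − 15100 − 64950 = 0 → D_y = 185440/224 = 827.857 ≈ 827.9 N.
ΣF_y = 0: C_y + 827.857 − 40 = 0 → C_y = -787.9 N.
ΣF_x = 0: no horizontal applied forces, so C_x = 0.

C_x = 0, C_y = -787.9 N, D_y = 827.9 N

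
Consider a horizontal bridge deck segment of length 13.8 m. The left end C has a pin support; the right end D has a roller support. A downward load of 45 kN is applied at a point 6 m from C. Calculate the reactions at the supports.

C_x = 0, C_y = 25.43 kN, D_y = 19.57 kN

Taking moments about C: D_y·13.8 − 45·6 = 0 → D_y = 270/13.8 = 19.5652 ≈ 19.57 kN.
ΣF_y = 0: C_y + 19.5652 − 45 = 0 → C_y = 25.43 kN.
ΣF_x = 0: no horizontal applied forces, so C_x = 0.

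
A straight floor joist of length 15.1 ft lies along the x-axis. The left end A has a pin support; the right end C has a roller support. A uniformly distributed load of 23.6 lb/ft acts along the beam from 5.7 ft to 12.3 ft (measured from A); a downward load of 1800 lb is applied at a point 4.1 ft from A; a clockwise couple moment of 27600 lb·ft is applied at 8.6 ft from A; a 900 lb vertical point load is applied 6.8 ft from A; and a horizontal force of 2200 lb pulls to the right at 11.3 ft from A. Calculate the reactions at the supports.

A_x = -2200 lb, A_y = 41.07 lb, C_y = 2815 lb

Resultant of the distributed load: 23.6 × 6.6 = 155.76 lb at 9 ft from A.
Taking moments about A: C_y·15.1 − (23.6·6.6)·9 − 1800·4.1 − 27600 − 900·6.8 = 0 → C_y = 42501.84/15.1 = 2814.69 ≈ 2815 lb.
ΣF_y = 0: A_y + 2814.69 − 23.6·6.6 − 1800 − 900 = 0 → A_y = 41.07 lb.
ΣF_x = 0: A_x + 2200 = 0 → A_x = -2200 lb.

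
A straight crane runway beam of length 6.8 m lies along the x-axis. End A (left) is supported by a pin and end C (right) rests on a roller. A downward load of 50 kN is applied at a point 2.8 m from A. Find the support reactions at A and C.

Taking moments about A: C_y·6.8 − 50·2.8 = 0 → C_y = 140/6.8 = 20.5882 ≈ 20.59 kN.
ΣF_y = 0: A_y + 20.5882 − 50 = 0 → A_y = 29.41 kN.
ΣF_x = 0: no horizontal applied forces, so A_x = 0.

A_x = 0, A_y = 29.41 kN, C_y = 20.59 kN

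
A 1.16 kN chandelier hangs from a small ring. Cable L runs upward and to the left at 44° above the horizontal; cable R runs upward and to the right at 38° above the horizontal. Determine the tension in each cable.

ΣF_x = 0: −T_L·cos44° + T_R·cos38° = 0 → T_R = 0.912855·T_L.
ΣF_y = 0: T_L·sin44° + T_R·sin38° = 1.16.
Substitute: T_L·(0.694658 + 0.912855·0.615661) = 1.16 → T_L = 0.923077 ≈ 0.9231 kN.
Then T_R = 0.912855 × 0.923077 = 0.8426 kN.

T_L = 0.9231 kN, T_R = 0.8426 kN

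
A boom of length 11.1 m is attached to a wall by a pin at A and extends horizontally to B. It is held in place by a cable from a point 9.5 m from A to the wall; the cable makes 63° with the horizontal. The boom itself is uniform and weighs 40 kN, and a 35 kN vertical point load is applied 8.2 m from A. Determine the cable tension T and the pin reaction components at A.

T = 60.13 kN, A_x = 27.30 kN, A_y = 21.42 kN

ΣM about A: T·sin63°·9.5 − 40·5.55 − 35·8.2 = 0 → T = 509/(9.5·0.891007) = 60.133 ≈ 60.13 kN.
ΣF_x = 0: A_x − T·cos63° = 0 → A_x = 60.133 × 0.45399 = 27.30 kN.
ΣF_y = 0: A_y + T·sin63° − 40 − 35 = 0 → A_y = 75 − 60.133 × 0.891007 = 21.42 kN.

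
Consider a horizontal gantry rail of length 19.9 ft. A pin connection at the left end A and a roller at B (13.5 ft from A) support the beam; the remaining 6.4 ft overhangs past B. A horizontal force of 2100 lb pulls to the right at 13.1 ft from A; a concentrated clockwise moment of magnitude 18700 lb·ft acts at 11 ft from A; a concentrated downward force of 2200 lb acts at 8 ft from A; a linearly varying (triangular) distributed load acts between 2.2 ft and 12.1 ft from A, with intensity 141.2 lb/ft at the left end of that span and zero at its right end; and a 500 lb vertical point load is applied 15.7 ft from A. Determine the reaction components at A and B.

A_x = -2100 lb, A_y = -156.2 lb, B_y = 3555 lb

Resultant of the triangular load: ½ × 141.2 × 9.9 = 698.94 lb, acting at 5.5 ft from A (one-third of the span from the peak).
Moments about A: B_y·13.5 − 18700 − 2200·8 − (½·141.2·9.9)·5.5 − 500·15.7 = 0 → B_y = 47994.17/13.5 = 3555.12 ≈ 3555 lb.
ΣF_y = 0: A_y + 3555.12 − 2200 − ½·141.2·9.9 − 500 = 0 → A_y = -156.2 lb.
ΣF_x = 0: A_x + 2100 = 0 → A_x = -2100 lb.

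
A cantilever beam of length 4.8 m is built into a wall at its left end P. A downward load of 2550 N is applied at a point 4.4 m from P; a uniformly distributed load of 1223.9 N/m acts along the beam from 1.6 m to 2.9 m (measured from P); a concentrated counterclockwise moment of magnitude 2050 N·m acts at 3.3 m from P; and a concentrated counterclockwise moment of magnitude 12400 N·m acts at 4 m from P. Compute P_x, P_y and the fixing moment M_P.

Resultant of the distributed load: 1223.9 × 1.3 = 1591.07 N at 2.25 m from P.
ΣF_x = 0: P_x = 0.
ΣF_y = 0: P_y − 2550 − 1223.9·1.3 = 0 → P_y = 4141 N.
ΣM about P: M_P − 2550·4.4 − (1223.9·1.3)·2.25 + 2050 + 12400 = 0 → M_P = 349.9 N·m.

P_x = 0, P_y = 4141 N, M_P = 349.9 N·m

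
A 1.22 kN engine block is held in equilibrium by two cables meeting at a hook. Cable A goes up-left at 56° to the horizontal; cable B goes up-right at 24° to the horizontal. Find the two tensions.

T_A = 1.132 kN, T_B = 0.6927 kN

ΣF_x = 0: −T_A·cos56° + T_B·cos24° = 0 → T_B = 0.612113·T_A.
ΣF_y = 0: T_A·sin56° + T_B·sin24° = 1.22.
Substitute: T_A·(0.829038 + 0.612113·0.406737) = 1.22 → T_A = 1.13172 ≈ 1.132 kN.
Then T_B = 0.612113 × 1.13172 = 0.6927 kN.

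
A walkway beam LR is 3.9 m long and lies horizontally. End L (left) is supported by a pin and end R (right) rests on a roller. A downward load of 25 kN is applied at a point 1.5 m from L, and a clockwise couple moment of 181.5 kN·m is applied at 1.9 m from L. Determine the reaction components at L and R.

L_x = 0, L_y = -31.15 kN, R_y = 56.15 kN

ΣM about L: R_y·3.9 − 25·1.5 − 181.5 = 0 → R_y = 219/3.9 = 56.1538 ≈ 56.15 kN.
ΣF_y = 0: L_y + 56.1538 − 25 = 0 → L_y = -31.15 kN.
ΣF_x = 0: no horizontal applied forces, so L_x = 0.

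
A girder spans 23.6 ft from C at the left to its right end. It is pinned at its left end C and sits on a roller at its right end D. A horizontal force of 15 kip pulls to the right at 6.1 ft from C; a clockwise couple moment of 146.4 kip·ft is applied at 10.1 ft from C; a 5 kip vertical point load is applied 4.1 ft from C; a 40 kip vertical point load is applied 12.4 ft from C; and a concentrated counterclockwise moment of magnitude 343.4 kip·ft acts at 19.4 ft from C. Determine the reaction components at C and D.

Taking moments about C: D_y·23.6 − 146.4 − 5·4.1 − 40·12.4 + 343.4 = 0 → D_y = 319.5/23.6 = 13.5381 ≈ 13.54 kip.
ΣF_y = 0: C_y + 13.5381 − 5 − 40 = 0 → C_y = 31.46 kip.
ΣF_x = 0: C_x + 15 = 0 → C_x = -15.00 kip.

C_x = -15.00 kip, C_y = 31.46 kip, D_y = 13.54 kip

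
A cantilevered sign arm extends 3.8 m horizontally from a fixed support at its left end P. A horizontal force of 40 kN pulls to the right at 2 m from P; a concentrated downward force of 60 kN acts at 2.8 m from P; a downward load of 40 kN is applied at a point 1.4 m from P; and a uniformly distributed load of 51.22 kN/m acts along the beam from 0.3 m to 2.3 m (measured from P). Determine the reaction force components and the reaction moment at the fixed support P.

Resultant of the distributed load: 51.22 × 2 = 102.44 kN at 1.3 m from P.
ΣF_x = 0: P_x + 40 = 0 → P_x = -40.00 kN.
ΣF_y = 0: P_y − 60 − 40 − 51.22·2 = 0 → P_y = 202.4 kN.
ΣM about P: M_P − 60·2.8 − 40·1.4 − (51.22·2)·1.3 = 0 → M_P = 357.2 kN·m.

P_x = -40.00 kN, P_y = 202.4 kN, M_P = 357.2 kN·m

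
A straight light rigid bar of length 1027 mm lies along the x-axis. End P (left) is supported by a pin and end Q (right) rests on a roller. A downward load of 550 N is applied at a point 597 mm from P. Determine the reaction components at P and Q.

ΣM about P: Q_y·1027 − 550·597 = 0 → Q_y = 328350/1027 = 319.718 ≈ 319.7 N.
ΣF_y = 0: P_y + 319.718 − 550 = 0 → P_y = 230.3 N.
ΣF_x = 0: no horizontal applied forces, so P_x = 0.

P_x = 0, P_y = 230.3 N, Q_y = 319.7 N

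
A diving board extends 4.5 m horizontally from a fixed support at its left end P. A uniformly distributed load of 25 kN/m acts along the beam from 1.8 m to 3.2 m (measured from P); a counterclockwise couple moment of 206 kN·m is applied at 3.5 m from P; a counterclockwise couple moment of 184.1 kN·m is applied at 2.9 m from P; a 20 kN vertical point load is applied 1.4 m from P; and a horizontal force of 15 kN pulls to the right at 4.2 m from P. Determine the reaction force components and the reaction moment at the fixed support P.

Resultant of the distributed load: 25 × 1.4 = 35 kN at 2.5 m from P.
ΣF_x = 0: P_x + 15 = 0 → P_x = -15.00 kN.
ΣF_y = 0: P_y − 25·1.4 − 20 = 0 → P_y = 55.00 kN.
ΣM about P: M_P − (25·1.4)·2.5 + 206 + 184.1 − 20·1.4 = 0 → M_P = -274.6 kN·m.

P_x = -15.00 kN, P_y = 55.00 kN, M_P = -274.6 kN·m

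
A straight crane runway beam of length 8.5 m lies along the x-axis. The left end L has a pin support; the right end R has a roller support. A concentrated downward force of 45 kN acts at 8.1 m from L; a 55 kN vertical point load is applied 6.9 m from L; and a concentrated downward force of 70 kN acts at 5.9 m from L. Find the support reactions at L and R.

ΣM about L: R_y·8.5 − 45·8.1 − 55·6.9 − 70·5.9 = 0 → R_y = 1157/8.5 = 136.118 ≈ 136.1 kN.
ΣF_y = 0: L_y + 136.118 − 45 − 55 − 70 = 0 → L_y = 33.88 kN.
ΣF_x = 0: no horizontal applied forces, so L_x = 0.

L_x = 0, L_y = 33.88 kN, R_y = 136.1 kN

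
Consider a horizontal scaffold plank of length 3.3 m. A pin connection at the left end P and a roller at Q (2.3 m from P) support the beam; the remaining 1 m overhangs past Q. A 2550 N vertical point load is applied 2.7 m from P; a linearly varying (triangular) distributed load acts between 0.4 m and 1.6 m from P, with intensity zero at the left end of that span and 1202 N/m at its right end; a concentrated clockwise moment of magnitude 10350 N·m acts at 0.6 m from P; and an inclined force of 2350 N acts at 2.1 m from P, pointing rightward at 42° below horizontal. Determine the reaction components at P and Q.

P_x = -1746 N, P_y = -4462 N, Q_y = 9305 N

Resultant of the triangular load: ½ × 1202 × 1.2 = 721.2 N, acting at 1.2 m from P (one-third of the span from the peak).
Taking moments about P: Q_y·2.3 − 2550·2.7 − (½·1202·1.2)·1.2 − 10350 − 2350·sin42°·2.1 = 0 → Q_y = 21402.6/2.3 = 9305.48 ≈ 9305 N.
ΣF_y = 0: P_y + 9305.48 − 2550 − ½·1202·1.2 − 2350·sin42° = 0 → P_y = -4462 N.
ΣF_x = 0: P_x + 2350·cos42° = 0 → P_x = -1746 N.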